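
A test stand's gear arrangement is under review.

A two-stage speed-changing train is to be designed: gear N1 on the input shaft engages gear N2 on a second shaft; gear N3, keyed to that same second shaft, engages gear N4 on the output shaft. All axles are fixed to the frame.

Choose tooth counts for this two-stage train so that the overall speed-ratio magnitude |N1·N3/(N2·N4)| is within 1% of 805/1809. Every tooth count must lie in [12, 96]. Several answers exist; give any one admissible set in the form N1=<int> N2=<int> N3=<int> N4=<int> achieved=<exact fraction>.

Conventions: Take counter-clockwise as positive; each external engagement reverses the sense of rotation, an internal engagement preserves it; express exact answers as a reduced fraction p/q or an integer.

N1=23 N2=27 N3=35 N4=67 achieved=805/1809

topology: fixed-axis compound train — 2 stages, target 805/1809
target = 805/1809 in lowest terms: an exact hit needs N1·N3 = k·805 and N2·N4 = k·1809 for one integer k, every count in [12, 96]; additionally prefer no 1:1 stage (N1 ≠ N2, N3 ≠ N4)
k = 1: N1·N3 = 805 = 23·35, N2·N4 = 1809 = 27·67
achieved = 23·35/(27·67) = 805/1809; |achieved − target| = 0 ≤ 161/36180 ✓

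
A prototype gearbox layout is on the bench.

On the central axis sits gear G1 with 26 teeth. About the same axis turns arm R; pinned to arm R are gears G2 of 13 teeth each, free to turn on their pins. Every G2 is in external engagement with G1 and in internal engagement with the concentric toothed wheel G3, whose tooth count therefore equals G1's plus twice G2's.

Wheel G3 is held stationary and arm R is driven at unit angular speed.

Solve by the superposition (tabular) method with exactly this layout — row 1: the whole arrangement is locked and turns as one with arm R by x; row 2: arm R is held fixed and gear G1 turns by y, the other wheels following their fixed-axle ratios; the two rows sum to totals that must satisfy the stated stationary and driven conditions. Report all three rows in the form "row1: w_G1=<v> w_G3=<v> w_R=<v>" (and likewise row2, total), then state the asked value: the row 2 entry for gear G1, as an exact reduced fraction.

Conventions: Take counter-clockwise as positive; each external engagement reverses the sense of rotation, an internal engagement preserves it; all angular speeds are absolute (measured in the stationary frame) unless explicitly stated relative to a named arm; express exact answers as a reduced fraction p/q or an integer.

class = planetary set [G3 = 26+2·13 = 52; Willis about the carrier]
row 1 (train locked, turned with arm): all members turn x
row 2 (arm held, sun turns y): ω_ring = −(26/52)·y, ω_arm = 0
boundary: total ω_ring = x − (26/52)·y = 0 and total ω_arm = x = 1  ⇒  y = 2, x = 1
row 2 ring = −(26/52)·2 = -1
totals (row 1 + row 2): sun 1 + 2 = 3, ring 1 + (-1) = 0, arm 1 + 0 = 1
asked cell (row2, sun) = 2

row1: w_G1=1 w_G3=1 w_R=1
row2: w_G1=2 w_G3=-1 w_R=0
total: w_G1=3 w_G3=0 w_R=1
asked value: 2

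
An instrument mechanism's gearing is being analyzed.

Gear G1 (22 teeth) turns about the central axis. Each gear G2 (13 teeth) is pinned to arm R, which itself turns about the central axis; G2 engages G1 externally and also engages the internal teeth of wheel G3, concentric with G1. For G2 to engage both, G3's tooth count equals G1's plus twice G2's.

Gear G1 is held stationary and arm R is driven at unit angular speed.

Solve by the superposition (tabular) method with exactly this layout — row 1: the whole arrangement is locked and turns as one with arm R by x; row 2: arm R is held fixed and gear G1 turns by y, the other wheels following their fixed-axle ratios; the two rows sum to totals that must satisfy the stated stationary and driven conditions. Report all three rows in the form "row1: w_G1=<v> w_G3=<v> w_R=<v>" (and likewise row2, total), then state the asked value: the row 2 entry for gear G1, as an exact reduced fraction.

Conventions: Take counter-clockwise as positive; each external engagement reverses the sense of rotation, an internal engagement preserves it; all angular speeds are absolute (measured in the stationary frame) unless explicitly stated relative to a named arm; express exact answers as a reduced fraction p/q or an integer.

row1: w_G1=1 w_G3=1 w_R=1
row2: w_G1=-1 w_G3=11/24 w_R=0
total: w_G1=0 w_G3=35/24 w_R=1
asked value: -1

recognized (axles ride arm R): planetary set, 22/13/48 teeth
superposition row 1 [locked train]: every member turns x
row 2 (arm held, sun turns y): ω_ring = −(22/48)·y, ω_arm = 0
boundary: total ω_sun = x + y = 0 and total ω_arm = x = 1  ⇒  y = -1, x = 1
row 2 ring = −(22/48)·(-1) = 11/24
totals (row 1 + row 2): sun 1 + (-1) = 0, ring 1 + 11/24 = 35/24, arm 1 + 0 = 1
asked cell (row2, sun) = -1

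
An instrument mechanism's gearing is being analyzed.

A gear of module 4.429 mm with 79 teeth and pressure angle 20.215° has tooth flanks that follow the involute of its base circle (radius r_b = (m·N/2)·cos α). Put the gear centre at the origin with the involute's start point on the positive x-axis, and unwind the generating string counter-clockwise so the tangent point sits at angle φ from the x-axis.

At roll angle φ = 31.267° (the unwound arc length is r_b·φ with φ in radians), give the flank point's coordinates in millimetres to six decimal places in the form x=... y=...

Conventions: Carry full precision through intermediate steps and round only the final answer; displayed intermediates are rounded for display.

class = single-mesh tooth geometry [base-circle involute, m = 4.429, 79T]
pitch radius r_p = m·N/2 = 4.429·79/2 = 174.945500
base radius r_b = r_p·cos α = 174.945500·cos 20.215° = 164.169311
roll angle φ = 31.267° = 0.54571210 rad
x = r_b·(cos φ + φ·sin φ) = 186.824210
y = r_b·(sin φ − φ·cos φ) = 8.631228

x=186.824210 y=8.631228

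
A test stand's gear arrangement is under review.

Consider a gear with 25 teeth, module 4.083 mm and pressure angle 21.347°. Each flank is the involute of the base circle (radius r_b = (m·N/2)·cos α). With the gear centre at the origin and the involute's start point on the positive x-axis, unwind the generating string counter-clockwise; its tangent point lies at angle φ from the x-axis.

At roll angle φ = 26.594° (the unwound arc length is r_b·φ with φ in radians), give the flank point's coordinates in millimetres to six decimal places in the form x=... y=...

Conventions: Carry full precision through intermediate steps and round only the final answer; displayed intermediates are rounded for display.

x=52.383985 y=1.550597

topology: single-mesh involute geometry — m = 4.083, N = 25
pitch radius r_p = m·N/2 = 4.083·25/2 = 51.037500
base radius r_b = r_p·cos α = 51.037500·cos 21.347° = 47.535967
roll angle φ = 26.594° = 0.46415286 rad
x = r_b·(cos φ + φ·sin φ) = 52.383985
y = r_b·(sin φ − φ·cos φ) = 1.550597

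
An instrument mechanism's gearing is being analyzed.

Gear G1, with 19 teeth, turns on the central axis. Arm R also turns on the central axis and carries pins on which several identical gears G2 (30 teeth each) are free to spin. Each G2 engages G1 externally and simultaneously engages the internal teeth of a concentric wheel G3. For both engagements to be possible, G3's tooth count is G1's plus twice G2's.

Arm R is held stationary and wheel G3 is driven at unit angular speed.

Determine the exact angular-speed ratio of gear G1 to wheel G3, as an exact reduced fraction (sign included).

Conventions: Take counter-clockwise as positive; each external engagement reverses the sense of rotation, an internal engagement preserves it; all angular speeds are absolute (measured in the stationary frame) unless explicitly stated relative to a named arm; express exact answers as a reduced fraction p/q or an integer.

-79/19

class = planetary set [G3 = 19+2·30 = 79; Willis about the carrier]
ring teeth: 19 + 2·30 = 79
19(ω_sun−ω_arm) = −79(ω_ring−ω_arm),  ω_arm = 0, ω_ring = 1
ω_sun = 0 − (79/19)(1−0) = -79/19
ω_out/ω_in = -79/19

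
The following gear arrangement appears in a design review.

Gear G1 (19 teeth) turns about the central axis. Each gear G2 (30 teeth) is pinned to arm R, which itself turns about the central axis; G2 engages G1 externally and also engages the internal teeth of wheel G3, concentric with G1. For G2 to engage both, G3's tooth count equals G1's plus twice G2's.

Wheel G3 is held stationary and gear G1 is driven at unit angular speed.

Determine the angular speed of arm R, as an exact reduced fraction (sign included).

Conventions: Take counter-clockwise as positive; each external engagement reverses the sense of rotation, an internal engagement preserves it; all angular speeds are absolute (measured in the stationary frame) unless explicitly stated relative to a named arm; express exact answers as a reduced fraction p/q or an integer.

19/98

recognized (axles ride arm R): planetary set, 19/30/79 teeth
ring teeth: 19 + 2·30 = 79
19(ω_sun−ω_arm) = −79(ω_ring−ω_arm),  ω_ring = 0, ω_sun = 1
19(1−ω_arm) = −79(0−ω_arm)  ⇒  98·ω_arm = 19  ⇒  ω_arm = 19/98
exact speed ratio = 19/98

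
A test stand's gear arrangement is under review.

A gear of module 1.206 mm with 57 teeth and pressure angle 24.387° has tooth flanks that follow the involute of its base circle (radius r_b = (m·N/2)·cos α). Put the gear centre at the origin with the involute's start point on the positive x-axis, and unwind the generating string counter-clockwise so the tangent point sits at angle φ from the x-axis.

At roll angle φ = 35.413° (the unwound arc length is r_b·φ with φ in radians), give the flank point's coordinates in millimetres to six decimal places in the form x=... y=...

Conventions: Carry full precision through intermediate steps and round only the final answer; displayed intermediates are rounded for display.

x=36.724641 y=2.370943

topology: single-mesh involute geometry — m = 1.206, N = 57
pitch radius r_p = m·N/2 = 1.206·57/2 = 34.371000
base radius r_b = r_p·cos α = 34.371000·cos 24.387° = 31.304329
roll angle φ = 35.413° = 0.61807345 rad
x = r_b·(cos φ + φ·sin φ) = 36.724641
y = r_b·(sin φ − φ·cos φ) = 2.370943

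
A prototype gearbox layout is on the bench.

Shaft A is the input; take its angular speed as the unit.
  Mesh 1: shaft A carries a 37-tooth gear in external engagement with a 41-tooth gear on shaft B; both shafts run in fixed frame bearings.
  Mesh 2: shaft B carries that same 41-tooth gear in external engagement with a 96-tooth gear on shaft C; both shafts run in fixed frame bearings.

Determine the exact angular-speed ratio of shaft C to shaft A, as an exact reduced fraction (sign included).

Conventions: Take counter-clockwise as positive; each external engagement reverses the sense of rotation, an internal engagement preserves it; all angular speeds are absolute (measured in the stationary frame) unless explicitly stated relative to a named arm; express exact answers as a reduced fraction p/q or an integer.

37/96

class = fixed-axis compound train [2 meshes; 2 ratios multiply, 2 sense flips]
mesh 1 [37T→41T]: running ratio 37/41, sense −
mesh 2 [41T→96T]: running ratio 37/96, sense +
ω_out/ω_in = 37/96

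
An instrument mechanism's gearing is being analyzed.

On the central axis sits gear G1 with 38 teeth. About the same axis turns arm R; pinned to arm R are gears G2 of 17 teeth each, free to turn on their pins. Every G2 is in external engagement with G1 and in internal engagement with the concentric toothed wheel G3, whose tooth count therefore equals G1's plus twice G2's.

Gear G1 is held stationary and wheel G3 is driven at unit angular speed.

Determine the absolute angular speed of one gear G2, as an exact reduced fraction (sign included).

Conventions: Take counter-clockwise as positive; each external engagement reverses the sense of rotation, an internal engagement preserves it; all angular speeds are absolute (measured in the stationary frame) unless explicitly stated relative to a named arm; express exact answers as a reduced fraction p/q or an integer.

class = planetary set [G3 = 38+2·17 = 72; Willis about the carrier]
ring teeth: 38 + 2·17 = 72
38(ω_sun−ω_arm) = −72(ω_ring−ω_arm),  ω_sun = 0, ω_ring = 1
38(0−ω_arm) = −72(1−ω_arm)  ⇒  110·ω_arm = 72  ⇒  ω_arm = 36/55
sun–planet mesh: 38·(0−36/55) = −17·(ω_p−ω_arm)  ⇒  ω_p−ω_arm = 1368/935
ω_p = 36/55 + 1368/935 = 36/17
exact speed ratio = 36/17

36/17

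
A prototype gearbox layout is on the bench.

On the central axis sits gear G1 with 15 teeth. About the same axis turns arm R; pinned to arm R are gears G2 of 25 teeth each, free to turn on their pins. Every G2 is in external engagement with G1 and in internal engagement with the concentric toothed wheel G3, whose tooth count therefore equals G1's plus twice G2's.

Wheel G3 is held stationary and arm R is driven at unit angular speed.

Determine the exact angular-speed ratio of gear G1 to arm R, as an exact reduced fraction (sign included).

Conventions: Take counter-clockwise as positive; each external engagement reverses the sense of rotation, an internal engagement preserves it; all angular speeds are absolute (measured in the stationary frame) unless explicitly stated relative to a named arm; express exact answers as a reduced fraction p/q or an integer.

recognized (axles ride arm R): planetary set, 15/25/65 teeth
ring teeth: 15 + 2·25 = 65
15(ω_sun−ω_arm) = −65(ω_ring−ω_arm),  ω_ring = 0, ω_arm = 1
ω_sun = 1 − (65/15)(0−1) = 16/3
ω_out/ω_in = 16/3

16/3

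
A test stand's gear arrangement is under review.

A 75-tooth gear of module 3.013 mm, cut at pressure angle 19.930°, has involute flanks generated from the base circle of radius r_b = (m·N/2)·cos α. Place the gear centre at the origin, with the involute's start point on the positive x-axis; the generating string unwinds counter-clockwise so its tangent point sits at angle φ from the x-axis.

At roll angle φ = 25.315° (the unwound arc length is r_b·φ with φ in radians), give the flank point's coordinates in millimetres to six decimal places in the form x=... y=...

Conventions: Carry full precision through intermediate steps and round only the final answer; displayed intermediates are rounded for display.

x=116.087997 y=2.994690

topology: single-mesh involute geometry — m = 3.013, N = 75
pitch radius r_p = m·N/2 = 3.013·75/2 = 112.987500
base radius r_b = r_p·cos α = 112.987500·cos 19.930° = 106.220653
roll angle φ = 25.315° = 0.44183010 rad
x = r_b·(cos φ + φ·sin φ) = 116.087997
y = r_b·(sin φ − φ·cos φ) = 2.994690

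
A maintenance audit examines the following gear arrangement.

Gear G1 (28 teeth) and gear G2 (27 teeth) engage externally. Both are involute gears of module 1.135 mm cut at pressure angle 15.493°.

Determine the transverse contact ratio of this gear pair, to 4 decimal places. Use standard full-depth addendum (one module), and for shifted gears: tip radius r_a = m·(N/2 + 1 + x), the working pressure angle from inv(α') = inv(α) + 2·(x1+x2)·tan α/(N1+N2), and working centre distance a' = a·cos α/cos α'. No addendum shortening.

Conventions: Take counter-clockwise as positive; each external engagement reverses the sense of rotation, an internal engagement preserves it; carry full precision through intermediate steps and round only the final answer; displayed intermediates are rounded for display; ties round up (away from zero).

1.8544

topology: single-mesh involute geometry — m = 1.135, 28T/27T pair
base radii: r_b1 = 15.312607, r_b2 = 14.765728
tip radii: r_a1 = 17.025000, r_a2 = 16.457500
no profile shift: α' = α, a' = a
action lengths: √(r_a1²−r_b1²) = 7.441418, √(r_a2²−r_b2²) = 7.267915
base pitch p_b = π·m·cos α = 3.436141
CR = (7.441418 + 7.267915 − 31.212500·sin 15.49300°)/3.436141 = 1.854356
contact ratio ≈ 1.8544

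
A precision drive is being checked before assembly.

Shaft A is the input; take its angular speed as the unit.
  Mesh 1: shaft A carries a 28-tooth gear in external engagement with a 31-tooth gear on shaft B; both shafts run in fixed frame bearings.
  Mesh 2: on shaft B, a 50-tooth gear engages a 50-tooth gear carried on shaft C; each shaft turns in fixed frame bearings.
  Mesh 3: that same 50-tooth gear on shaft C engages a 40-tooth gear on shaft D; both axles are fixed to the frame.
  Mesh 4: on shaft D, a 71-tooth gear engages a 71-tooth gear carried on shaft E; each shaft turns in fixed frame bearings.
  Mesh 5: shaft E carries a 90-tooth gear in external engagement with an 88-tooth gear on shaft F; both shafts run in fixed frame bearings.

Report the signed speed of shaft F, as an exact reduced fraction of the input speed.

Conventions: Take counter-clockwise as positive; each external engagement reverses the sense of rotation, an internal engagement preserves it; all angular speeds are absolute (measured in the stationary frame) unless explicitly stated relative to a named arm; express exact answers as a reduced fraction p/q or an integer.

5-mesh fixed-axis compound train (all bearings frame-fixed)
mesh 1 [28T→31T]: |ω|/ω_in = 1×28/31 = 28/31, sense flips to −
mesh 2 [50T→50T]: |ω|/ω_in = (28/31)×50/50 = 28/31, sense flips to +
mesh 3 [50T→40T]: |ω|/ω_in = (28/31)×50/40 = 35/31, sense flips to −
mesh 4 [71T→71T]: |ω|/ω_in = (35/31)×71/71 = 35/31, sense flips to +
mesh 5 [90T→88T]: |ω|/ω_in = (35/31)×90/88 = 1575/1364, sense flips to −
signed output speed (× input speed) = -1575/1364

-1575/1364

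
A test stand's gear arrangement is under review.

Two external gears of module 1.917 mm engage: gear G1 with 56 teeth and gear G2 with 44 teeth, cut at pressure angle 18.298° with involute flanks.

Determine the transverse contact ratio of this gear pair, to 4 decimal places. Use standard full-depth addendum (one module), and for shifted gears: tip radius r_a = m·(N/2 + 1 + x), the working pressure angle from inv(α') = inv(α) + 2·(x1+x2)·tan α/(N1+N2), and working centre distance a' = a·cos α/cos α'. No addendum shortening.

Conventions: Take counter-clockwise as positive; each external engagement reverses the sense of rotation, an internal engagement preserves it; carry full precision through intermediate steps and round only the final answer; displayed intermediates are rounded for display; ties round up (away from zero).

1.8501

class = single-mesh tooth geometry [involute pair 56T × 44T, m = 1.917]
base radii: r_b1 = 50.961950, r_b2 = 40.041532
tip radii: r_a1 = 55.593000, r_a2 = 44.091000
no profile shift: α' = α, a' = a
action lengths: √(r_a1²−r_b1²) = 22.213988, √(r_a2²−r_b2²) = 18.457843
base pitch p_b = π·m·cos α = 5.717917
CR = (22.213988 + 18.457843 − 95.850000·sin 18.29800°)/5.717917 = 1.850120
contact ratio ≈ 1.8501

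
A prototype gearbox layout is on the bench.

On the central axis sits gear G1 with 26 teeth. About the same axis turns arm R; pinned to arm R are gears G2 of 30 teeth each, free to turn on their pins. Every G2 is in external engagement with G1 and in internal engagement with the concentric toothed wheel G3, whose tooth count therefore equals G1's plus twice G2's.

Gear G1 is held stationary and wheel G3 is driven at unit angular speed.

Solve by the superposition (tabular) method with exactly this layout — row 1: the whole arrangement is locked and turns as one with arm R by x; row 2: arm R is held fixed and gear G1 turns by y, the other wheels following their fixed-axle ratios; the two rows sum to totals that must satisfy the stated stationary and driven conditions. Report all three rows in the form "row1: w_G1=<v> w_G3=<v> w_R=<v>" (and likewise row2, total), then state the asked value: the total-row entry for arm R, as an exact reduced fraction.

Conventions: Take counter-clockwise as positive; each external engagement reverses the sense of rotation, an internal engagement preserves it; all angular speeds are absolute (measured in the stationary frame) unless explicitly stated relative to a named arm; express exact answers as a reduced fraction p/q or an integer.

recognized (axles ride arm R): planetary set, 26/30/86 teeth
row 1 (train locked, turned with arm): all members turn x
superposition row 2 [arm held]: sun y, ring −(26/86)·y, arm 0
boundary: total ω_sun = x + y = 0 and total ω_ring = x − (26/86)·y = 1  ⇒  y = -43/56, x = 43/56
row 2 ring = −(26/86)·(-43/56) = 13/56
totals (row 1 + row 2): sun 43/56 + (-43/56) = 0, ring 43/56 + 13/56 = 1, arm 43/56 + 0 = 43/56
asked cell (total, arm) = 43/56

row1: w_G1=43/56 w_G3=43/56 w_R=43/56
row2: w_G1=-43/56 w_G3=13/56 w_R=0
total: w_G1=0 w_G3=1 w_R=43/56
asked value: 43/56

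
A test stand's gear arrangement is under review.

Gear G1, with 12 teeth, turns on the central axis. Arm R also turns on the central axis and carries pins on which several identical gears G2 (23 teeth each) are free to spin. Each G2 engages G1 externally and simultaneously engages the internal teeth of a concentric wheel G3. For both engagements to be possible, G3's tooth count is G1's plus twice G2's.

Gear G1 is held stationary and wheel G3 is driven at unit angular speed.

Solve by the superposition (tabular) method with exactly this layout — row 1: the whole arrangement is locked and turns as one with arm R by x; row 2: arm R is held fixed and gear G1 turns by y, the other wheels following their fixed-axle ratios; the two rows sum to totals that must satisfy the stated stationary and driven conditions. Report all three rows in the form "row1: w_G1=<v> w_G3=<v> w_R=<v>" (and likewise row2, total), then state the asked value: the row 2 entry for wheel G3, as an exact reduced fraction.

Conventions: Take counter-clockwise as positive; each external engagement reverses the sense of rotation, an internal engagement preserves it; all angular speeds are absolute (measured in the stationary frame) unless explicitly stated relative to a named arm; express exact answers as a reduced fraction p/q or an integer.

row1: w_G1=29/35 w_G3=29/35 w_R=29/35
row2: w_G1=-29/35 w_G3=6/35 w_R=0
total: w_G1=0 w_G3=1 w_R=29/35
asked value: 6/35

class = planetary set [G3 = 12+2·23 = 58; Willis about the carrier]
row 1 — lock + rotate with arm: ω_sun = ω_ring = ω_arm = x
row 2 (arm held, sun turns y): ω_ring = −(12/58)·y, ω_arm = 0
boundary: total ω_sun = x + y = 0 and total ω_ring = x − (12/58)·y = 1  ⇒  y = -29/35, x = 29/35
row 2 ring = −(12/58)·(-29/35) = 6/35
totals (row 1 + row 2): sun 29/35 + (-29/35) = 0, ring 29/35 + 6/35 = 1, arm 29/35 + 0 = 29/35
asked cell (row2, ring) = 6/35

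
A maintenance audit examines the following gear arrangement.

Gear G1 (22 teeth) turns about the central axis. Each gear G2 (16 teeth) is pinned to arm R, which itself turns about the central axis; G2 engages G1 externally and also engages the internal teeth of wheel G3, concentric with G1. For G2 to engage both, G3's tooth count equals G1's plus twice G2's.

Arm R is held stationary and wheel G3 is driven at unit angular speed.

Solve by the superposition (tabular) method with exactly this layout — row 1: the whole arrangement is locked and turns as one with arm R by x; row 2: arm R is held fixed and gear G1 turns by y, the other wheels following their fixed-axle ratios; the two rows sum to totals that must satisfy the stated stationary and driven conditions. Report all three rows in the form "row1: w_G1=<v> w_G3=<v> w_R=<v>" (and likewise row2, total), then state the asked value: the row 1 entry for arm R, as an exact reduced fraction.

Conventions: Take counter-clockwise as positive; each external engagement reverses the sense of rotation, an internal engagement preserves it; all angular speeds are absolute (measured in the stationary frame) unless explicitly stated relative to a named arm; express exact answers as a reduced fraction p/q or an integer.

row1: w_G1=0 w_G3=0 w_R=0
row2: w_G1=-27/11 w_G3=1 w_R=0
total: w_G1=-27/11 w_G3=1 w_R=0
asked value: 0

planetary set (22T centre, 16T on arm, 54T internal) — Willis relation
row 1: whole set turns with the arm by x
row 2: sun turns y, ring = −(22/54)·y, arm 0
boundary: total ω_arm = x = 0 and total ω_ring = x − (22/54)·y = 1  ⇒  y = -27/11, x = 0
row 2 ring = −(22/54)·(-27/11) = 1
totals (row 1 + row 2): sun 0 + (-27/11) = -27/11, ring 0 + 1 = 1, arm 0 + 0 = 0
asked cell (row1, arm) = 0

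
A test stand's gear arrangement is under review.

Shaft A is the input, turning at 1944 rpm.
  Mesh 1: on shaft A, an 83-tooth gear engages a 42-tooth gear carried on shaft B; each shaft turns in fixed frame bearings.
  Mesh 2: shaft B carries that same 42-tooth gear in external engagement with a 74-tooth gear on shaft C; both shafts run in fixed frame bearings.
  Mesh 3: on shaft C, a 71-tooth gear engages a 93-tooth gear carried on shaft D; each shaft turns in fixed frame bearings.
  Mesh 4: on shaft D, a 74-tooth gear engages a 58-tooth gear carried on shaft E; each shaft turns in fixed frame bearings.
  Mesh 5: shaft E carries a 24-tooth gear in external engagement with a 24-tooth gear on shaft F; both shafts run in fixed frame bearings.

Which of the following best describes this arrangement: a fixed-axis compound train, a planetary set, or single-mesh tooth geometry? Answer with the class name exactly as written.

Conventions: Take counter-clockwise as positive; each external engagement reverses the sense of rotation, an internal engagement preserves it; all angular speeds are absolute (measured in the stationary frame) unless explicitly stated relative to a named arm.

class = fixed-axis compound train [5 meshes; 5 ratios multiply, 5 sense flips]
classification: fixed-axis compound train

fixed-axis compound train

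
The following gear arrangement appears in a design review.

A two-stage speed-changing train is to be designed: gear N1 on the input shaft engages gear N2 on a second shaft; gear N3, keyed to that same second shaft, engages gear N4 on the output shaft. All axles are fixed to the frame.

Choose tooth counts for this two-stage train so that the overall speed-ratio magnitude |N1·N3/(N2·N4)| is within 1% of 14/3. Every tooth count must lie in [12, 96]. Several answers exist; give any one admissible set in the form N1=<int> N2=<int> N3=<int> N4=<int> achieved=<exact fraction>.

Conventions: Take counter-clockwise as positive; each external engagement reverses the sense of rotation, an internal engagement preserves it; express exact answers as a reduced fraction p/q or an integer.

class = fixed-axis compound train [2-stage, 14/3 wanted]
target = 14/3 in lowest terms: an exact hit needs N1·N3 = k·14 and N2·N4 = k·3 for one integer k, every count in [12, 96]; additionally prefer no 1:1 stage (N1 ≠ N2, N3 ≠ N4)
k = 1…47: no 1:1-free in-range split of k·14 and k·3 into factor pairs; take k = 48
k = 48: N1·N3 = 672 = 14·48, N2·N4 = 144 = 12·12
achieved = 14·48/(12·12) = 14/3; |achieved − target| = 0 ≤ 7/150 ✓

N1=14 N2=12 N3=48 N4=12 achieved=14/3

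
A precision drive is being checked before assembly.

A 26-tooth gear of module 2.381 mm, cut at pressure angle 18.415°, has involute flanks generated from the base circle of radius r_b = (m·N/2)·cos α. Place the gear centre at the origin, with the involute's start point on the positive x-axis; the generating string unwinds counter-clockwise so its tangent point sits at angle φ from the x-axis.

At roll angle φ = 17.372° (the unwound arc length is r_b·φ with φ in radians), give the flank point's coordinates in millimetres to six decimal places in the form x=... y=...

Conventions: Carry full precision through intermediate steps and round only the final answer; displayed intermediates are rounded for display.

single-mesh involute tooth geometry (26T wheel at module 2.381)
pitch radius r_p = m·N/2 = 2.381·26/2 = 30.953000
base radius r_b = r_p·cos α = 30.953000·cos 18.415° = 29.368000
roll angle φ = 17.372° = 0.30319860 rad
x = r_b·(cos φ + φ·sin φ) = 30.687026
y = r_b·(sin φ − φ·cos φ) = 0.270357

x=30.687026 y=0.270357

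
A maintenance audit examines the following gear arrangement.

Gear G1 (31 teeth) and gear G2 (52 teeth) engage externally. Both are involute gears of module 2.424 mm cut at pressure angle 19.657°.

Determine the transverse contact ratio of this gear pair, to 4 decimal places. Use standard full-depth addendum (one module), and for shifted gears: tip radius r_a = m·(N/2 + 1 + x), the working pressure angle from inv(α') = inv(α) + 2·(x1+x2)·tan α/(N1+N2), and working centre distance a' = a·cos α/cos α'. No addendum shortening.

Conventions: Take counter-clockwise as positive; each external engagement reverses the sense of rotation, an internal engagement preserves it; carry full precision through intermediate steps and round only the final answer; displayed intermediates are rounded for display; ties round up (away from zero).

1.7281

recognized (one external pair, fixed centres): single-mesh tooth geometry, m = 2.424, N1 = 31, N2 = 52
base radii: r_b1 = 35.382427, r_b2 = 59.351167
tip radii: r_a1 = 39.996000, r_a2 = 65.448000
no profile shift: α' = α, a' = a
action lengths: √(r_a1²−r_b1²) = 18.648429, √(r_a2²−r_b2²) = 27.584047
base pitch p_b = π·m·cos α = 7.171430
CR = (18.648429 + 27.584047 − 100.596000·sin 19.65700°)/7.171430 = 1.728125
contact ratio ≈ 1.7281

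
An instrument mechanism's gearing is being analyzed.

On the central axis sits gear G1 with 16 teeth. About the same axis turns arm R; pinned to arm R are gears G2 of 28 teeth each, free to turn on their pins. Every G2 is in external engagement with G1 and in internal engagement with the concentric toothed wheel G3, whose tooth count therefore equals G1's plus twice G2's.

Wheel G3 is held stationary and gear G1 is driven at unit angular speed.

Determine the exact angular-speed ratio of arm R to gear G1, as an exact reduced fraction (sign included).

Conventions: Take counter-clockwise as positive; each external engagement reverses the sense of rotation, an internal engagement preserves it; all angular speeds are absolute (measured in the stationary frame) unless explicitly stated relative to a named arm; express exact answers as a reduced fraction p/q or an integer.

2/11

recognized (axles ride arm R): planetary set, 16/28/72 teeth
ring teeth: 16 + 2·28 = 72
16(ω_sun−ω_arm) = −72(ω_ring−ω_arm),  ω_ring = 0, ω_sun = 1
16(1−ω_arm) = −72(0−ω_arm)  ⇒  88·ω_arm = 16  ⇒  ω_arm = 2/11
ω_out/ω_in = 2/11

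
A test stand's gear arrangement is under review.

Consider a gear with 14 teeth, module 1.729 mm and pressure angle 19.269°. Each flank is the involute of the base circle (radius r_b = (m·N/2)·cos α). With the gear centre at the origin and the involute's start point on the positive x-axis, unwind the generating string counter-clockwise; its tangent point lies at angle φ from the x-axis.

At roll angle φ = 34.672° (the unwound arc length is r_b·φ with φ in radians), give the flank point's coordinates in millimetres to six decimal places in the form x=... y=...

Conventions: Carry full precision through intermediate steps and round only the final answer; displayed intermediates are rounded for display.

x=13.329223 y=0.813421

class = single-mesh tooth geometry [base-circle involute, m = 1.729, 14T]
pitch radius r_p = m·N/2 = 1.729·14/2 = 12.103000
base radius r_b = r_p·cos α = 12.103000·cos 19.269° = 11.424986
roll angle φ = 34.672° = 0.60514056 rad
x = r_b·(cos φ + φ·sin φ) = 13.329223
y = r_b·(sin φ − φ·cos φ) = 0.813421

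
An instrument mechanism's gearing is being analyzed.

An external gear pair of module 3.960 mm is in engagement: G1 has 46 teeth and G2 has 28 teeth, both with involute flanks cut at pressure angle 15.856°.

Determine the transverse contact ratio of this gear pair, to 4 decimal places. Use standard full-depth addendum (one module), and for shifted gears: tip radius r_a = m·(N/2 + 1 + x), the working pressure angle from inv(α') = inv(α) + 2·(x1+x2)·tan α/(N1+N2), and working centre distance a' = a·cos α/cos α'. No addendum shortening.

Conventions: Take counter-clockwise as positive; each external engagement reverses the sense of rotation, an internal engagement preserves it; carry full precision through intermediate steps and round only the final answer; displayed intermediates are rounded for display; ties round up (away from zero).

single-mesh involute tooth geometry (46T engaging 28T at module 3.960)
base radii: r_b1 = 87.614535, r_b2 = 53.330586
tip radii: r_a1 = 95.040000, r_a2 = 59.400000
no profile shift: α' = α, a' = a
action lengths: √(r_a1²−r_b1²) = 36.827910, √(r_a2²−r_b2²) = 26.157381
base pitch p_b = π·m·cos α = 11.967356
CR = (36.827910 + 26.157381 − 146.520000·sin 15.85600°)/11.967356 = 1.917969
contact ratio ≈ 1.9180

1.9180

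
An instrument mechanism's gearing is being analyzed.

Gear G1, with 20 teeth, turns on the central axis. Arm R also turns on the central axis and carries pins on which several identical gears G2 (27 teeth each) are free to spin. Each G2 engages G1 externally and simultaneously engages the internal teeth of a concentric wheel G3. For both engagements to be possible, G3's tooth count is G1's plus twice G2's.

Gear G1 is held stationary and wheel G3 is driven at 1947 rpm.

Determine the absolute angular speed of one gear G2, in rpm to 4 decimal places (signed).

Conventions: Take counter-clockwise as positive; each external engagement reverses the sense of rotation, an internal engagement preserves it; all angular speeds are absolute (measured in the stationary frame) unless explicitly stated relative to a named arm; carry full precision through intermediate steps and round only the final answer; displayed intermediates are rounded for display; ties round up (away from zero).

topology: planetary set — G1 20T / G2 27T / G3 74T, arm = carrier (Willis)
normalise by the input: solve with ω_ring = 1, then scale by 1947 rpm
ring teeth: 20 + 2·27 = 74
20(ω_sun−ω_arm) = −74(ω_ring−ω_arm),  ω_sun = 0, ω_ring = 1
20(0−ω_arm) = −74(1−ω_arm)  ⇒  94·ω_arm = 74  ⇒  ω_arm = 37/47
sun–planet mesh: 20·(0−37/47) = −27·(ω_p−ω_arm)  ⇒  ω_p−ω_arm = 740/1269
ω_p = 37/47 + 740/1269 = 37/27
scale: ω_p = 37/27 × 1947 rpm = +2668.1111 rpm

+2668.1111 rpm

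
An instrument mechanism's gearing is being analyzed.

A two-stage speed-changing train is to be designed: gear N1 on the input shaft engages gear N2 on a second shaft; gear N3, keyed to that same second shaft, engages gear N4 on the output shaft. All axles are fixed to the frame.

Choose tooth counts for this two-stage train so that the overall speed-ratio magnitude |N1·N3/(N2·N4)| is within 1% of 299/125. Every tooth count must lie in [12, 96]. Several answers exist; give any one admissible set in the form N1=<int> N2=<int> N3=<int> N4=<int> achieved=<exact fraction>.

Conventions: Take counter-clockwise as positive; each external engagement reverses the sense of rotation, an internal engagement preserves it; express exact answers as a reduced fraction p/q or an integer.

N1=13 N2=15 N3=69 N4=25 achieved=299/125

class = fixed-axis compound train [2-stage, 299/125 wanted]
target = 299/125 in lowest terms: an exact hit needs N1·N3 = k·299 and N2·N4 = k·125 for one integer k, every count in [12, 96]; additionally prefer no 1:1 stage (N1 ≠ N2, N3 ≠ N4)
k = 1…2: no 1:1-free in-range split of k·299 and k·125 into factor pairs; take k = 3
k = 3: N1·N3 = 897 = 13·69, N2·N4 = 375 = 15·25
achieved = 13·69/(15·25) = 299/125; |achieved − target| = 0 ≤ 299/12500 ✓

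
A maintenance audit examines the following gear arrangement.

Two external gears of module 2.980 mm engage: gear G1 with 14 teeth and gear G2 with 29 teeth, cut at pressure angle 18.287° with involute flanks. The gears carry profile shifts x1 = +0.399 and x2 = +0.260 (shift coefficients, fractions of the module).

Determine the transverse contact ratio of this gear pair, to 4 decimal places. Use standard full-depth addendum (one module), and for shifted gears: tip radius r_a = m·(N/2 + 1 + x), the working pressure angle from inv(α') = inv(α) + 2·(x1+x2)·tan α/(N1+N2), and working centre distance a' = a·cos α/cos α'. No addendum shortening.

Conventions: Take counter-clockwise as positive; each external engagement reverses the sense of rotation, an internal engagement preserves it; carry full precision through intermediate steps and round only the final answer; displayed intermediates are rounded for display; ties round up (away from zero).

1.4620

class = single-mesh tooth geometry [involute pair 14T × 29T, m = 2.980]
base radii: r_b1 = 19.806501, r_b2 = 41.027752
tip radii: r_a1 = 25.029020, r_a2 = 46.964800
inv(α') = inv(18.287°) + 2·(+0.399+0.260)·tan α/(14+29) = 0.02142752  ⇒  α' = 22.47092°
a' = a·cos α / cos α' = 64.0700·cos 18.287°/cos 22.47092° = 65.832689
action lengths: √(r_a1²−r_b1²) = 15.302103, √(r_a2²−r_b2²) = 22.856421
base pitch p_b = π·m·cos α = 8.889137
CR = (15.302103 + 22.856421 − 65.832689·sin 22.47092°)/8.889137 = 1.462045
contact ratio ≈ 1.4620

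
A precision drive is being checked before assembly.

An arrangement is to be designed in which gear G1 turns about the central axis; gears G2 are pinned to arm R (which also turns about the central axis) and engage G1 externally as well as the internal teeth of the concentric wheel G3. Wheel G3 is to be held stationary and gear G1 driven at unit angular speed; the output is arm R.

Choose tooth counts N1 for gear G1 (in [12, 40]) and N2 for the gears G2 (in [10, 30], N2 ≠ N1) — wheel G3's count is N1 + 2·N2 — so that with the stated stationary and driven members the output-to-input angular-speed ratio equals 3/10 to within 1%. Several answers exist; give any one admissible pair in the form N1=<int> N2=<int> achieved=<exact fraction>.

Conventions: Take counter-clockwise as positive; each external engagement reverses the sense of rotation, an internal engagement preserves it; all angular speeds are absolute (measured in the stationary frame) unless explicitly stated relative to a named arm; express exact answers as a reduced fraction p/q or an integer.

N1=15 N2=10 achieved=3/10

planetary set to be sized for 3/10 (Willis relation)
Willis with ω_ring = 0: ω_arm/ω_sun = N1/(N1+N3); set equal to 3/10  ⇒  N3/N1 = 1/(3/10) − 1 = 7/3
N3 = N1 + 2·N2  ⇒  N2/N1 = (N3/N1 − 1)/2 = (7/3 − 1)/2 = 2/3
smallest multiple with N1 ≥ 12 and N2 ≥ 10: k = 5  ⇒  N1 = 5·3 = 15, N2 = 5·2 = 10 (N1 ≤ 40, N2 ≤ 30, N2 ≠ N1 ✓), N3 = 15 + 2·10 = 35
check: N1/(N1+N3) with N1 = 15, N3 = 35 gives 3/10; |achieved − target| = 0 ≤ 3/1000 ✓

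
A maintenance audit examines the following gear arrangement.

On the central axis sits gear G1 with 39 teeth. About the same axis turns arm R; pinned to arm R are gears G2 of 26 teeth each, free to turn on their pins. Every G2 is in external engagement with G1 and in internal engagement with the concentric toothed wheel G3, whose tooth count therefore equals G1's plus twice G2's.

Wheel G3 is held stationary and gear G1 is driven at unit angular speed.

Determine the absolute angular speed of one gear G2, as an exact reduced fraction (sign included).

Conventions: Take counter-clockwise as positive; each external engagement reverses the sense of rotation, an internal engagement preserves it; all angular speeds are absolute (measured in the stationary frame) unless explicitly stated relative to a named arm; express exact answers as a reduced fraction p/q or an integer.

recognized (axles ride arm R): planetary set, 39/26/91 teeth
ring teeth: 39 + 2·26 = 91
39(ω_sun−ω_arm) = −91(ω_ring−ω_arm),  ω_ring = 0, ω_sun = 1
39(1−ω_arm) = −91(0−ω_arm)  ⇒  130·ω_arm = 39  ⇒  ω_arm = 3/10
sun–planet mesh: 39·(1−3/10) = −26·(ω_p−ω_arm)  ⇒  ω_p−ω_arm = -21/20
ω_p = 3/10 − 21/20 = -3/4
exact speed ratio = -3/4

-3/4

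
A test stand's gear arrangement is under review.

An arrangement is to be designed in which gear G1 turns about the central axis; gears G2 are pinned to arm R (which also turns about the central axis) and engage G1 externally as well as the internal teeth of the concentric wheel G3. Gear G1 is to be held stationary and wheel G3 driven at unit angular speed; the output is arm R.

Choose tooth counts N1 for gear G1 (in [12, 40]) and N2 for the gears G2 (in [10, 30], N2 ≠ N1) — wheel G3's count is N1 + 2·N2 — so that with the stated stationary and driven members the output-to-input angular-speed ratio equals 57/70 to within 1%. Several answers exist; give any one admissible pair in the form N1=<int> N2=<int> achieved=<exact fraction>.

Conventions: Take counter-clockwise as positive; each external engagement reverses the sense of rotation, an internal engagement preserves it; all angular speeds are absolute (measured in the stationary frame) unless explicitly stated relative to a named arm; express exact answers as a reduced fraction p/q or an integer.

N1=13 N2=22 achieved=57/70

planetary set to be sized for 57/70 (Willis relation)
Willis with ω_sun = 0: ω_arm/ω_ring = N3/(N1+N3); set equal to 57/70  ⇒  N3/N1 = (57/70)/(1 − 57/70) = 57/13
N3 = N1 + 2·N2  ⇒  N2/N1 = (N3/N1 − 1)/2 = (57/13 − 1)/2 = 22/13
smallest multiple with N1 ≥ 12 and N2 ≥ 10: k = 1  ⇒  N1 = 1·13 = 13, N2 = 1·22 = 22 (N1 ≤ 40, N2 ≤ 30, N2 ≠ N1 ✓), N3 = 13 + 2·22 = 57
check: N3/(N1+N3) with N1 = 13, N3 = 57 gives 57/70; |achieved − target| = 0 ≤ 57/7000 ✓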